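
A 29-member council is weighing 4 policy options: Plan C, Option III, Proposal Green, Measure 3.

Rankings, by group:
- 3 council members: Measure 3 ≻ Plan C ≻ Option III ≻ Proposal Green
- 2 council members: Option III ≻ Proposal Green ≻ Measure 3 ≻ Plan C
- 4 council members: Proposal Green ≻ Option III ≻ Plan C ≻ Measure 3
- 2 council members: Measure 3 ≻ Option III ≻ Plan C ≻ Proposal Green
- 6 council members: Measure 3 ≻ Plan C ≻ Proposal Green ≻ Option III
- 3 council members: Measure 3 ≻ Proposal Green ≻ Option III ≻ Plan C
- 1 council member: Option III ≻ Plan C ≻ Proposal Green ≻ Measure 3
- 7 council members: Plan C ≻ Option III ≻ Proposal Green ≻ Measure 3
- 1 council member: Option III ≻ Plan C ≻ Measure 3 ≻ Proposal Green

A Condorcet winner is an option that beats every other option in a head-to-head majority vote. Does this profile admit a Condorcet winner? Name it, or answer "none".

none

Pairwise majorities:
Plan C vs Option III: Plan C, 16–13.
Plan C vs Proposal Green: 3+2+6+1+7+1 = 20 for Plan C, 9 for Proposal Green — Plan C by 20–9.
Plan C vs Measure 3: Plan C preferred on 4+1+7+1 = 13 ballots; Measure 3 wins 16–13.
Option III–Proposal Green: Option III 16–13.
Option III vs Measure 3: Option III wins 15–14.
Proposal Green vs Measure 3: Measure 3 wins 15–14.
Each option drops at least one matchup (Plan C loses to Measure 3; Option III loses to Plan C; Proposal Green loses to Plan C; Measure 3 loses to Option III); the cycle Plan C > Option III > Measure 3 > Plan C rules out a Condorcet winner.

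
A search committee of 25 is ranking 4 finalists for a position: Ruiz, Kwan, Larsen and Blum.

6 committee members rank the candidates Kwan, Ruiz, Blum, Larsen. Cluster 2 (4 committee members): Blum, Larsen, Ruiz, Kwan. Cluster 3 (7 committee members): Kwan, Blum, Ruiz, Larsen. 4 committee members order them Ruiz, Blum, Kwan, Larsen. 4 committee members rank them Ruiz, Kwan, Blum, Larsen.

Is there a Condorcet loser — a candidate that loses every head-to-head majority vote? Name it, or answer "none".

Head-to-head results (25 committee members):
Ruiz vs Kwan: 12 to 13, Kwan.
Ruiz vs Larsen: Ruiz, 21–4.
Ruiz vs Blum: 6+4+4 = 14 for Ruiz, 11 for Blum — Ruiz by 14–11.
Kwan–Larsen: Kwan 21–4.
Kwan vs Blum: 6+7+4 = 17 for Kwan, 8 for Blum — Kwan by 17–8.
Larsen vs Blum: 0 for Larsen, 25 for Blum — Blum by 25–0.
Larsen is beaten in every head-to-head and is the Condorcet loser.

Larsen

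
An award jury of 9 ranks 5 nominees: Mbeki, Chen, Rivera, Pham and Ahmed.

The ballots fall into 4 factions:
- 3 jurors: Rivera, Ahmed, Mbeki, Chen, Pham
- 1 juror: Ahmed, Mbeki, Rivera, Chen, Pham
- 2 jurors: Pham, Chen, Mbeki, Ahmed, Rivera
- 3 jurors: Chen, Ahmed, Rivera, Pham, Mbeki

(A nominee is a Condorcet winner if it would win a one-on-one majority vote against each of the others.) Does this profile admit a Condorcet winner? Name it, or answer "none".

Head-to-head results (9 jurors):
Mbeki vs Chen: Mbeki preferred on 3+1 = 4 ballots; Chen wins 5–4.
Mbeki vs Rivera: 3 to 6, Rivera.
Mbeki vs Pham: 3+1 = 4 for Mbeki, 5 for Pham — Pham by 5–4.
Mbeki vs Ahmed: 2 to 7, Ahmed.
Chen vs Rivera: Chen preferred on 2+3 = 5 ballots; Chen wins 5–4.
Chen vs Pham: Chen is ranked higher on 3+1+3 = 7 ballots, Pham on 2. Chen wins 7–2.
Chen vs Ahmed: 5 to 4, Chen.
Rivera vs Pham: 3+1+3 = 7 for Rivera, 2 for Pham — Rivera by 7–2.
Rivera vs Ahmed: 3 to 6, Ahmed.
Pham vs Ahmed: 2 for Pham, 7 for Ahmed — Ahmed by 7–2.
Chen beats each of Mbeki, Rivera, Pham, Ahmed — Chen is the Condorcet winner.

Chen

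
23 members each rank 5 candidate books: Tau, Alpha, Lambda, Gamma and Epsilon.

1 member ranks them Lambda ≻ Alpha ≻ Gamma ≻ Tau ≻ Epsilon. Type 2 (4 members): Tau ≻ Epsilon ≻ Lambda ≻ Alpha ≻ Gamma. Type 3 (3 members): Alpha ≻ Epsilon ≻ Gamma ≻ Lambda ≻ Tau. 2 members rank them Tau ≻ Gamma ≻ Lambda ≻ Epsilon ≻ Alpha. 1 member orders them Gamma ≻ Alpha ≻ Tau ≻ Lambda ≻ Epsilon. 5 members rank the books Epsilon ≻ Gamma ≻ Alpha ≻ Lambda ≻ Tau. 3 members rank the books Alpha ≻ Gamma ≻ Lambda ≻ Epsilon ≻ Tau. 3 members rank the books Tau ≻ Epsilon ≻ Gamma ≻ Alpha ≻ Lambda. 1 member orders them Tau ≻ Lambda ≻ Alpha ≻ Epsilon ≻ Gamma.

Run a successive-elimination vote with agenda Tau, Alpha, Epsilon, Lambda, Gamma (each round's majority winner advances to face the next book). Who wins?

Round 1: Tau vs Alpha — 10–13, Alpha advances.
Round 2: Alpha vs Epsilon — 9–14, Epsilon advances.
Round 3: Epsilon vs Lambda — 15–8, Epsilon advances.
Round 4: Epsilon vs Gamma — 16–7, Epsilon advances.
Epsilon survives the agenda.

Epsilon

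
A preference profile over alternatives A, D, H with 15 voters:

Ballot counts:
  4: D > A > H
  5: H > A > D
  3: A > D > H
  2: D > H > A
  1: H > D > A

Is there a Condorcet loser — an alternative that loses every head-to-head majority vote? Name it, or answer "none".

none

Head-to-head results (15 voters):
A–D: A 8–7.
A vs H: H, 8–7.
D vs H: D is ranked higher on 4+3+2 = 9 ballots, H on 6. D wins 9–6.
Each alternative has at least one pairwise win (A beats D; D beats H; H beats A) — no Condorcet loser.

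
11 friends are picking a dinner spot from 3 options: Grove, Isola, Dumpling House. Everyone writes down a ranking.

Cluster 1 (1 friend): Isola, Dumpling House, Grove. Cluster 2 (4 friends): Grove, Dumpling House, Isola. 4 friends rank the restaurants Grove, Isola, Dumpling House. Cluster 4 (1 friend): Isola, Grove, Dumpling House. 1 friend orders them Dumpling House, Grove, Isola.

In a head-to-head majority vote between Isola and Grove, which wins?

Ballots ranking Isola above Grove: 1 + 1 = 2.
Ballots ranking Grove above Isola: 11 − 2 = 9.
Grove wins the head-to-head 9–2.

Grove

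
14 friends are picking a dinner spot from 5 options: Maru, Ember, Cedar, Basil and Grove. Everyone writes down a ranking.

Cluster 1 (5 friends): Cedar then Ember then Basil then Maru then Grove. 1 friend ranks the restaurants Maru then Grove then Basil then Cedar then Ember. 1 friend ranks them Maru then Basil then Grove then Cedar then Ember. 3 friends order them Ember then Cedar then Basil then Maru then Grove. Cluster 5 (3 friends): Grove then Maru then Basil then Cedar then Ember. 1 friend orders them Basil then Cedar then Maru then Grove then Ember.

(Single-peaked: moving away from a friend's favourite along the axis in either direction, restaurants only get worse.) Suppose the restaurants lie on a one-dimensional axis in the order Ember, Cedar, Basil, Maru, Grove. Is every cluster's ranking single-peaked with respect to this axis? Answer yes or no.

yes

Axis positions: Ember=1, Cedar=2, Basil=3, Maru=4, Grove=5.
Cluster 1 (peak Cedar at position 2): ranking walks positions 2-1-3-4-5, expanding outward from the peak — single-peaked.
Cluster 2 (peak Maru at position 4): ranking walks positions 4-5-3-2-1, expanding outward from the peak — single-peaked.
Cluster 3 (peak Maru at position 4): ranking walks positions 4-3-5-2-1, expanding outward from the peak — single-peaked.
Cluster 4 (peak Ember at position 1): ranking walks positions 1-2-3-4-5, expanding outward from the peak — single-peaked.
Cluster 5 (peak Grove at position 5): ranking walks positions 5-4-3-2-1, expanding outward from the peak — single-peaked.
Cluster 6 (peak Basil at position 3): ranking walks positions 3-2-4-5-1, expanding outward from the peak — single-peaked.
Every ranking is single-peaked on this axis.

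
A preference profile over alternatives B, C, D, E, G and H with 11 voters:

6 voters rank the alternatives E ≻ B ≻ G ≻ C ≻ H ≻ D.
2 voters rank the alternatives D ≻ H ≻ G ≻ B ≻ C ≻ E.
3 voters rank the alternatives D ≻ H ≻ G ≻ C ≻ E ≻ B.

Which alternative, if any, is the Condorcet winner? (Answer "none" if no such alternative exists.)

E

Head-to-head results (11 voters):
B–C: B 8–3.
B–D: B 6–5.
B vs E: E wins 9–2.
B vs G: B wins 6–5.
B–H: B 6–5.
C vs D: C wins 6–5.
C vs E: E, 6–5.
C–G: G 11–0.
C vs H: C, 6–5.
D vs E: E, 6–5.
D vs G: G, 6–5.
D–H: H 6–5.
E–G: E 6–5.
E vs H: E, 6–5.
G vs H: G wins 6–5.
E wins every pairwise contest, so E is the Condorcet winner.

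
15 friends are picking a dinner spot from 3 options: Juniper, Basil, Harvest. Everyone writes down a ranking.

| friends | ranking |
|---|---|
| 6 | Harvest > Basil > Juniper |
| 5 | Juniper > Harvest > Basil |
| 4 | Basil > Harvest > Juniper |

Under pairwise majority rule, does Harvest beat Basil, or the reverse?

Harvest

Ballots ranking Harvest above Basil: 6 + 5 = 11.
Ballots ranking Basil above Harvest: 15 − 11 = 4.
Harvest wins the head-to-head 11–4.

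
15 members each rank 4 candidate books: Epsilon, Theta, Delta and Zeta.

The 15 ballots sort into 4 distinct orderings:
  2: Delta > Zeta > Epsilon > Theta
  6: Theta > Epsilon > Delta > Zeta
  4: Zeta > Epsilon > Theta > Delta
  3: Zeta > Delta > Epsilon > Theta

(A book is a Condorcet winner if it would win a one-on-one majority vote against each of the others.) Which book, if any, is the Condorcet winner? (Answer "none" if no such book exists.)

Head-to-head results (15 members):
Epsilon vs Theta: 2+4+3 = 9 for Epsilon, 6 for Theta — Epsilon by 9–6.
Epsilon vs Delta: Epsilon is ranked higher on 6+4 = 10 ballots, Delta on 5. Epsilon wins 10–5.
Epsilon vs Zeta: Epsilon is ranked higher on 6 ballots, Zeta on 9. Zeta wins 9–6.
Theta vs Delta: 6+4 = 10 for Theta, 5 for Delta — Theta by 10–5.
Theta vs Zeta: 6 for Theta, 9 for Zeta — Zeta by 9–6.
Delta vs Zeta: 2+6 = 8 for Delta, 7 for Zeta — Delta by 8–7.
No book is unbeaten: Epsilon loses to Zeta; Theta loses to Epsilon; Delta loses to Epsilon; Zeta loses to Delta. In particular Epsilon → Delta → Zeta → Epsilon is a majority cycle — no Condorcet winner exists.

none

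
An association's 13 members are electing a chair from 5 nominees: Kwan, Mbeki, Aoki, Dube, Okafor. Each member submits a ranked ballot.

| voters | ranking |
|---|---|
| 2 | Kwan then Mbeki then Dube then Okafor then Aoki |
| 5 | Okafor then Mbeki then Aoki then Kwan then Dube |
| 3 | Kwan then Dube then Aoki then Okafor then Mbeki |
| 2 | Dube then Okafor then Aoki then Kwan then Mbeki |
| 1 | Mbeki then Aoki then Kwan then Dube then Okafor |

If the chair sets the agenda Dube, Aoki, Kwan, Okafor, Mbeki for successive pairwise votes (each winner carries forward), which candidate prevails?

Round 1: Dube vs Aoki — 7–6, Dube advances.
Round 2: Dube vs Kwan — 2–11, Kwan advances.
Round 3: Kwan vs Okafor — 6–7, Okafor advances.
Round 4: Okafor vs Mbeki — 10–3, Okafor advances.
The agenda winner is Okafor.

Okafor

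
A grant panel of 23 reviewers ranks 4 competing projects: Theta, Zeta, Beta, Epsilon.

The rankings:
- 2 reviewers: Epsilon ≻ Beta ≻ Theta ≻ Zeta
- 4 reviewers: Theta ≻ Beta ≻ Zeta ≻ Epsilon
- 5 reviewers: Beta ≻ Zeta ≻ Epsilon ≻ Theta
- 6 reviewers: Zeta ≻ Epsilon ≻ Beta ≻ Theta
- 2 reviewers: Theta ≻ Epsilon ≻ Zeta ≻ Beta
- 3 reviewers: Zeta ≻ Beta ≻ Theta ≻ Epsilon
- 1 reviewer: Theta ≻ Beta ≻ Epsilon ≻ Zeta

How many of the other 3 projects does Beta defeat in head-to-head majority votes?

3

Beta against each rival (23 reviewers):
Beta vs Theta: Beta wins 16–7.
Beta vs Zeta: Beta is ranked higher on 2+4+5+1 = 12 ballots, Zeta on 11. Beta wins 12–11.
Beta vs Epsilon: Beta wins 13–10.
Beta beats Theta, Zeta, Epsilon — 3 pairwise wins.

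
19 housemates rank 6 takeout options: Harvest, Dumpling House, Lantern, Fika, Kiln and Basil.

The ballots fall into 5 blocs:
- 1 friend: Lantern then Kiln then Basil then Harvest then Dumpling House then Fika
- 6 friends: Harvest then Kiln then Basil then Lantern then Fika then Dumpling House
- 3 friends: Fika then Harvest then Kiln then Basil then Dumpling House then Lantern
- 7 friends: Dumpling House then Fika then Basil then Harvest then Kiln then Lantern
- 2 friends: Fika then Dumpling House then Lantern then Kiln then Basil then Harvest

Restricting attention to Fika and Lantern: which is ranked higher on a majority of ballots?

Ballots ranking Fika above Lantern: 3 + 7 + 2 = 12.
Ballots ranking Lantern above Fika: 19 − 12 = 7.
Fika wins the head-to-head 12–7.

Fika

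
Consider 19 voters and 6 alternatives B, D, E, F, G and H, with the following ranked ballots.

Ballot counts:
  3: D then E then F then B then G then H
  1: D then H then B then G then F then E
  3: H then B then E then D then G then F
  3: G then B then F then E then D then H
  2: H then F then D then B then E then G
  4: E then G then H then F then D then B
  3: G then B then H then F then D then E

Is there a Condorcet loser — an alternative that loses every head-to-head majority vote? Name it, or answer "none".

Pairwise majorities:
B vs D: B preferred on 3+3+3 = 9 ballots; D wins 10–9.
B vs E: 1+3+3+2+3 = 12 for B, 7 for E — B by 12–7.
B vs F: 10 to 9, B.
B vs G: B preferred on 3+1+3+2 = 9 ballots; G wins 10–9.
B vs H: H, 10–9.
D vs E: E, 10–9.
D vs F: D preferred on 3+1+3 = 7 ballots; F wins 12–7.
D–G: G 10–9.
D vs H: D preferred on 3+1+3 = 7 ballots; H wins 12–7.
E vs F: E wins 10–9.
E vs G: 12 to 7, E.
E vs H: E is ranked higher on 3+3+4 = 10 ballots, H on 9. E wins 10–9.
F–G: G 14–5.
F vs H: 6 to 13, H.
G–H: G 13–6.
No alternative is winless: B beats E; D beats B; E beats D; F beats D; G beats B; H beats B. There is no Condorcet loser.

none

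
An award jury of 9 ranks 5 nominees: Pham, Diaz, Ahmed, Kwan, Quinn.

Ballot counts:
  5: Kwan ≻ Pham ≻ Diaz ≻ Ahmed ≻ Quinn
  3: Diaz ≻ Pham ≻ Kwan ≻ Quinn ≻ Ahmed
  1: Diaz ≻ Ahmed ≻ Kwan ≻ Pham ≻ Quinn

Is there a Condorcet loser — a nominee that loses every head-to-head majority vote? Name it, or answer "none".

Quinn

Head-to-head results (9 jurors):
Pham–Diaz: Pham 5–4.
Pham vs Ahmed: Pham, 8–1.
Pham vs Kwan: 3 for Pham, 6 for Kwan — Kwan by 6–3.
Pham vs Quinn: 9 to 0, Pham.
Diaz vs Ahmed: 5+3+1 = 9 for Diaz, 0 for Ahmed — Diaz by 9–0.
Diaz vs Kwan: Kwan wins 5–4.
Diaz vs Quinn: 9 to 0, Diaz.
Ahmed vs Kwan: 1 to 8, Kwan.
Ahmed vs Quinn: Ahmed, 6–3.
Kwan vs Quinn: 9 to 0, Kwan.
Quinn is beaten in every head-to-head and is the Condorcet loser.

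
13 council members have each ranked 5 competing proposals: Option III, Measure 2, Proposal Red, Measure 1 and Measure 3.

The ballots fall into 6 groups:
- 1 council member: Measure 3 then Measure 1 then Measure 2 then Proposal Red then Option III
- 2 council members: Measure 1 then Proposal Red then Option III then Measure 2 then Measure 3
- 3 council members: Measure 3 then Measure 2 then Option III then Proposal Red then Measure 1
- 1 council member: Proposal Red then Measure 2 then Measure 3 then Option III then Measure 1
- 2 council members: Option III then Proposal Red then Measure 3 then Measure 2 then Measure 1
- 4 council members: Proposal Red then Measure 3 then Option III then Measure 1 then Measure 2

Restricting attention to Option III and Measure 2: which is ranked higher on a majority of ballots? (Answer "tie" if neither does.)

Option III

Ballots ranking Option III above Measure 2: 2 + 2 + 4 = 8.
Ballots ranking Measure 2 above Option III: 13 − 8 = 5.
Option III wins the head-to-head 8–5.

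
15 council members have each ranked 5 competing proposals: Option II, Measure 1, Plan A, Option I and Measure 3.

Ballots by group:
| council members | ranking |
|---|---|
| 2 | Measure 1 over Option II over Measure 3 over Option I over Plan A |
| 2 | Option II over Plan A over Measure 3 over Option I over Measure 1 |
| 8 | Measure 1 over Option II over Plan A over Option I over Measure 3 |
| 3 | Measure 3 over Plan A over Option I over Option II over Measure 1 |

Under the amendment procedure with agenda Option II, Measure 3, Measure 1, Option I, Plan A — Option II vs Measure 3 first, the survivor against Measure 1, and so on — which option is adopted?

Measure 1

Round 1: Option II vs Measure 3 — 12–3, Option II advances.
Round 2: Option II vs Measure 1 — 5–10, Measure 1 advances.
Round 3: Measure 1 vs Option I — 10–5, Measure 1 advances.
Round 4: Measure 1 vs Plan A — 10–5, Measure 1 advances.
Measure 1 survives the agenda.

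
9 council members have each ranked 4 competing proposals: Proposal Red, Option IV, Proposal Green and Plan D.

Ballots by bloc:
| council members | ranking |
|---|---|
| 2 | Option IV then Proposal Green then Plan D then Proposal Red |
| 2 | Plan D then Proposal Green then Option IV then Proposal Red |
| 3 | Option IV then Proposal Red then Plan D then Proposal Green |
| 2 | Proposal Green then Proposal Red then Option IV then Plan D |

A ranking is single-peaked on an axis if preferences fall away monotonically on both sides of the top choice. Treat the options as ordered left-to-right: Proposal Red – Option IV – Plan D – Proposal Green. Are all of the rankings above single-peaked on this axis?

Axis positions: Proposal Red=1, Option IV=2, Plan D=3, Proposal Green=4.
Bloc 1: ranking walks positions 2-4-3-1; Proposal Green is ranked above Plan D even though Plan D lies between Proposal Green and the peak Option IV on the axis — preferences dip and rise again. Not single-peaked.
Bloc 2 (peak Plan D at position 3): ranking walks positions 3-4-2-1, expanding outward from the peak — single-peaked.
Bloc 3 (peak Option IV at position 2): ranking walks positions 2-1-3-4, expanding outward from the peak — single-peaked.
Bloc 4: ranking walks positions 4-1-2-3; Proposal Red is ranked above Plan D even though Plan D lies between Proposal Red and the peak Proposal Green on the axis — preferences dip and rise again. Not single-peaked.
Bloc 1 violates single-peakedness, so the profile is not single-peaked on this axis.

no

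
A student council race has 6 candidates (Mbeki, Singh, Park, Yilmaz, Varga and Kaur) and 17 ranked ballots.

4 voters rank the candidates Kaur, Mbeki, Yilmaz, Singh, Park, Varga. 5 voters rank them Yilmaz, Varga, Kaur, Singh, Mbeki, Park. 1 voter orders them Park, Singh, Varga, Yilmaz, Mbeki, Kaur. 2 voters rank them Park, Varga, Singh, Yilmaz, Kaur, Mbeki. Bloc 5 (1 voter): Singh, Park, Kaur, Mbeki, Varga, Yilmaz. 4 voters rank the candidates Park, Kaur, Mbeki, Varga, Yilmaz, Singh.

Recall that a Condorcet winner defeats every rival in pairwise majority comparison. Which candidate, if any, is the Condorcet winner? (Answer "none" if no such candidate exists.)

Pairwise majorities:
Mbeki vs Singh: Mbeki preferred on 4+4 = 8 ballots; Singh wins 9–8.
Mbeki vs Park: 9 to 8, Mbeki.
Mbeki vs Yilmaz: Mbeki is ranked higher on 4+1+4 = 9 ballots, Yilmaz on 8. Mbeki wins 9–8.
Mbeki vs Varga: Mbeki preferred on 4+1+4 = 9 ballots; Mbeki wins 9–8.
Mbeki vs Kaur: 1 for Mbeki, 16 for Kaur — Kaur by 16–1.
Singh vs Park: Singh is ranked higher on 4+5+1 = 10 ballots, Park on 7. Singh wins 10–7.
Singh vs Yilmaz: 4 to 13, Yilmaz.
Singh vs Varga: Singh is ranked higher on 4+1+1 = 6 ballots, Varga on 11. Varga wins 11–6.
Singh vs Kaur: Singh preferred on 1+2+1 = 4 ballots; Kaur wins 13–4.
Park vs Yilmaz: 1+2+1+4 = 8 for Park, 9 for Yilmaz — Yilmaz by 9–8.
Park vs Varga: 4+1+2+1+4 = 12 for Park, 5 for Varga — Park by 12–5.
Park vs Kaur: Park preferred on 1+2+1+4 = 8 ballots; Kaur wins 9–8.
Yilmaz vs Varga: Yilmaz is ranked higher on 4+5 = 9 ballots, Varga on 8. Yilmaz wins 9–8.
Yilmaz vs Kaur: 8 to 9, Kaur.
Varga vs Kaur: 8 to 9, Kaur.
Kaur defeats every rival head-to-head and is the Condorcet winner.

Kaur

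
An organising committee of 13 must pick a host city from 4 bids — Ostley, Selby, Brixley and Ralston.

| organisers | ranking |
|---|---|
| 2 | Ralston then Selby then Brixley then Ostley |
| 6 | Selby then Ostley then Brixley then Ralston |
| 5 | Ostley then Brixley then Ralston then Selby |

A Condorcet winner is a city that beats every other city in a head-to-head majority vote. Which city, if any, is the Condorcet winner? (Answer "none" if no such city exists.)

none

Pairwise majorities:
Ostley vs Selby: 5 to 8, Selby.
Ostley vs Brixley: Ostley preferred on 6+5 = 11 ballots; Ostley wins 11–2.
Ostley vs Ralston: Ostley is ranked higher on 6+5 = 11 ballots, Ralston on 2. Ostley wins 11–2.
Selby vs Brixley: 2+6 = 8 for Selby, 5 for Brixley — Selby by 8–5.
Selby vs Ralston: 6 to 7, Ralston.
Brixley vs Ralston: 6+5 = 11 for Brixley, 2 for Ralston — Brixley by 11–2.
Each city drops at least one matchup (Ostley loses to Selby; Selby loses to Ralston; Brixley loses to Ostley; Ralston loses to Ostley); the cycle Ostley > Ralston > Selby > Ostley rules out a Condorcet winner.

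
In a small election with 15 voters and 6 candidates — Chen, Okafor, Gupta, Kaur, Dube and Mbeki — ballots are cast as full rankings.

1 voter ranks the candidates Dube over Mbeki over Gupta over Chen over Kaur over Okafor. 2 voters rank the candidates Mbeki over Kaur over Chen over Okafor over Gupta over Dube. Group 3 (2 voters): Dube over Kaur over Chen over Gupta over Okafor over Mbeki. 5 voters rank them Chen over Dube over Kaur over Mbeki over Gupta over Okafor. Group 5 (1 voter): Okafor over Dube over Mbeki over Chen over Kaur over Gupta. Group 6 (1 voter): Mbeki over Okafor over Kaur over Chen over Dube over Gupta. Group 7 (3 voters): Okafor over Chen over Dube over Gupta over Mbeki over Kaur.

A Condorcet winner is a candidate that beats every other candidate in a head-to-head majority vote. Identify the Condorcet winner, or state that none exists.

Chen

Head-to-head results (15 voters):
Chen vs Okafor: Chen, 10–5.
Chen vs Gupta: Chen wins 14–1.
Chen vs Kaur: Chen, 10–5.
Chen vs Dube: Chen, 11–4.
Chen vs Mbeki: Chen, 10–5.
Okafor–Gupta: Gupta 8–7.
Okafor–Kaur: Kaur 10–5.
Okafor vs Dube: Dube wins 8–7.
Okafor vs Mbeki: Mbeki, 9–6.
Gupta–Kaur: Kaur 11–4.
Gupta vs Dube: Dube, 13–2.
Gupta–Mbeki: Mbeki 10–5.
Kaur vs Dube: Dube wins 12–3.
Kaur–Mbeki: Mbeki 8–7.
Dube vs Mbeki: Dube, 12–3.
Chen defeats every rival head-to-head and is the Condorcet winner.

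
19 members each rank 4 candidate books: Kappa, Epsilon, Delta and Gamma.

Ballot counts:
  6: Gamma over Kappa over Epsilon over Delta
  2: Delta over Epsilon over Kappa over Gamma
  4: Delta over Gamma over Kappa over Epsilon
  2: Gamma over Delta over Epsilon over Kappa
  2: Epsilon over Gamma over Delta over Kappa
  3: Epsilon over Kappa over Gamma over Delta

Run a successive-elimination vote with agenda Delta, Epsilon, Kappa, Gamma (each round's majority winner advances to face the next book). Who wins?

Round 1: Delta vs Epsilon — 8–11, Epsilon advances.
Round 2: Epsilon vs Kappa — 9–10, Kappa advances.
Round 3: Kappa vs Gamma — 5–14, Gamma advances.
The agenda winner is Gamma.

Gamma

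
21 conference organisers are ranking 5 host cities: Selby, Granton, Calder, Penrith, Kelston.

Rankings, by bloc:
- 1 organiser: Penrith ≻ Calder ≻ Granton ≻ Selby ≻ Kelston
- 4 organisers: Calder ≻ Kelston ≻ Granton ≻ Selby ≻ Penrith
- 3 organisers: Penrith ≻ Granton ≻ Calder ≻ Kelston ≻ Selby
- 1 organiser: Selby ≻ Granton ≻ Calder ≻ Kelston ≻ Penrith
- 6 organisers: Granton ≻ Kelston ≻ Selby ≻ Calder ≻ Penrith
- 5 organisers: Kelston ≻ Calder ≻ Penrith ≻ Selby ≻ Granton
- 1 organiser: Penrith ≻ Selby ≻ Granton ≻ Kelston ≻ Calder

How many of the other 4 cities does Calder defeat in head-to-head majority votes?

Calder against each rival (21 organisers):
Calder vs Selby: Calder, 13–8.
Calder vs Granton: Granton wins 11–10.
Calder vs Penrith: 16 to 5, Calder.
Calder vs Kelston: Kelston wins 12–9.
Calder beats Selby, Penrith; loses to Granton, Kelston — 2 pairwise wins.

2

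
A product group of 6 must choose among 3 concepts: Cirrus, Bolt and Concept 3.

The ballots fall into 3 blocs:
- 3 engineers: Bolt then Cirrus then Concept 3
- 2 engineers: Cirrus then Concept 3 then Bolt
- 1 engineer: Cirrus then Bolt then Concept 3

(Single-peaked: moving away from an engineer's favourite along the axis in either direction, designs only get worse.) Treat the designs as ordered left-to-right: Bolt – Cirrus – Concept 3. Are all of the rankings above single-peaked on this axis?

Axis positions: Bolt=1, Cirrus=2, Concept 3=3.
Bloc 1 (peak Bolt at position 1): ranking walks positions 1-2-3, expanding outward from the peak — single-peaked.
Bloc 2 (peak Cirrus at position 2): ranking walks positions 2-3-1, expanding outward from the peak — single-peaked.
Bloc 3 (peak Cirrus at position 2): ranking walks positions 2-1-3, expanding outward from the peak — single-peaked.
Every ranking is single-peaked on this axis.

yes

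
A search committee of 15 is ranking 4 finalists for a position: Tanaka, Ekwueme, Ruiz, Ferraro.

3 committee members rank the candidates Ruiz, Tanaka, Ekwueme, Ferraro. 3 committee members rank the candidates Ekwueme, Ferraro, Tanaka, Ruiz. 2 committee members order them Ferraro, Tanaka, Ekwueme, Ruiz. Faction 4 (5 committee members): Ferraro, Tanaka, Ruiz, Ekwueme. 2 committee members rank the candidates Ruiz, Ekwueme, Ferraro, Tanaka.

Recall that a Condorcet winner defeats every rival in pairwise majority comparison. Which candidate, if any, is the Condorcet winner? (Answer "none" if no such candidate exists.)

Head-to-head results (15 committee members):
Tanaka–Ekwueme: Tanaka 10–5.
Tanaka–Ruiz: Tanaka 10–5.
Tanaka vs Ferraro: Ferraro wins 12–3.
Ekwueme vs Ruiz: Ruiz, 10–5.
Ekwueme vs Ferraro: Ekwueme wins 8–7.
Ruiz vs Ferraro: Ferraro, 10–5.
Every candidate loses at least once (Tanaka loses to Ferraro; Ekwueme loses to Tanaka; Ruiz loses to Tanaka; Ferraro loses to Ekwueme). The majority relation contains the cycle Tanaka > Ekwueme > Ferraro > Tanaka, so there is no Condorcet winner.

none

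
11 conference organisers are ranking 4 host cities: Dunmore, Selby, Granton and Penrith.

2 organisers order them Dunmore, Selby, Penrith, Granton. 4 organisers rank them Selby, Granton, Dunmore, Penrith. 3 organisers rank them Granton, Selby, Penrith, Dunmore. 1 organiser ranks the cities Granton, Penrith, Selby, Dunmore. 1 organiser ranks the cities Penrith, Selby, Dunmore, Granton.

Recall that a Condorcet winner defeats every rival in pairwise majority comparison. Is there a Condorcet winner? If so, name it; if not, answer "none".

Pairwise majorities:
Dunmore vs Selby: 2 to 9, Selby.
Dunmore vs Granton: 2+1 = 3 for Dunmore, 8 for Granton — Granton by 8–3.
Dunmore vs Penrith: 6 to 5, Dunmore.
Selby vs Granton: 2+4+1 = 7 for Selby, 4 for Granton — Selby by 7–4.
Selby vs Penrith: Selby preferred on 2+4+3 = 9 ballots; Selby wins 9–2.
Granton vs Penrith: Granton is ranked higher on 4+3+1 = 8 ballots, Penrith on 3. Granton wins 8–3.
Selby beats each of Dunmore, Granton, Penrith — Selby is the Condorcet winner.

Selby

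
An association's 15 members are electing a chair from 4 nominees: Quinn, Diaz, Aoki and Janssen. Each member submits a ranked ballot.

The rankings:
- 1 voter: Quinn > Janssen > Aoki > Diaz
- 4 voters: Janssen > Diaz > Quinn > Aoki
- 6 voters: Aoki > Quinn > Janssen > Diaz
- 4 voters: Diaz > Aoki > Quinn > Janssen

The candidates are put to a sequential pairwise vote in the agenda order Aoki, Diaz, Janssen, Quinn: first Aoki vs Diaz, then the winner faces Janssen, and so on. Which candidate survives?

Quinn

Round 1: Aoki vs Diaz — 7–8, Diaz advances.
Round 2: Diaz vs Janssen — 4–11, Janssen advances.
Round 3: Janssen vs Quinn — 4–11, Quinn advances.
Quinn survives the agenda.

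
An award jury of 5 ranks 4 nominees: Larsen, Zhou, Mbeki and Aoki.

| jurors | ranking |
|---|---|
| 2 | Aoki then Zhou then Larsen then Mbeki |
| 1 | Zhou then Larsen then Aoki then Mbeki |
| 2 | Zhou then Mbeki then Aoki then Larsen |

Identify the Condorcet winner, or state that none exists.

Zhou

Check each pair by majority over 5 ballots:
Larsen vs Zhou: Zhou, 5–0.
Larsen vs Mbeki: Larsen, 3–2.
Larsen–Aoki: Aoki 4–1.
Zhou vs Mbeki: Zhou, 5–0.
Zhou vs Aoki: Zhou, 3–2.
Mbeki vs Aoki: Aoki wins 3–2.
Only Zhou has no losses; Zhou is the Condorcet winner.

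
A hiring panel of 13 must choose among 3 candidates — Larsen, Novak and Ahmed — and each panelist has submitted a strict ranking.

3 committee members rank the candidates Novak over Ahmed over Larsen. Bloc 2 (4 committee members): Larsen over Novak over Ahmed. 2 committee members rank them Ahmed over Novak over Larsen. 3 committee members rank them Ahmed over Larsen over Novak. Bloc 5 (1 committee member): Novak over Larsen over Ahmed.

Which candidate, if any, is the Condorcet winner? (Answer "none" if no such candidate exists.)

none

Pairwise majorities:
Larsen–Novak: Larsen 7–6.
Larsen vs Ahmed: Ahmed, 8–5.
Novak vs Ahmed: Novak wins 8–5.
Every candidate loses at least once (Larsen loses to Ahmed; Novak loses to Larsen; Ahmed loses to Novak). The majority relation contains the cycle Larsen → Novak → Ahmed → Larsen, so there is no Condorcet winner.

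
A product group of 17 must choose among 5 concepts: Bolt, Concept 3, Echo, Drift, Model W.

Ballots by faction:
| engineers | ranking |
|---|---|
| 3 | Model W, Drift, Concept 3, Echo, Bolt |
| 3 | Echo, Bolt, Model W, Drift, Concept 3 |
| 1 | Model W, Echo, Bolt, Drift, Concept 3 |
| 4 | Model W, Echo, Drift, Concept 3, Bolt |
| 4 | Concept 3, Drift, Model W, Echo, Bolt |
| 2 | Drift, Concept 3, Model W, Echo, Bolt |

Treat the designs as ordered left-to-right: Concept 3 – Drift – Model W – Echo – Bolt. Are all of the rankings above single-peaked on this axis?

yes

Axis positions: Concept 3=1, Drift=2, Model W=3, Echo=4, Bolt=5.
Faction 1 (peak Model W at position 3): ranking walks positions 3-2-1-4-5, expanding outward from the peak — single-peaked.
Faction 2 (peak Echo at position 4): ranking walks positions 4-5-3-2-1, expanding outward from the peak — single-peaked.
Faction 3 (peak Model W at position 3): ranking walks positions 3-4-5-2-1, expanding outward from the peak — single-peaked.
Faction 4 (peak Model W at position 3): ranking walks positions 3-4-2-1-5, expanding outward from the peak — single-peaked.
Faction 5 (peak Concept 3 at position 1): ranking walks positions 1-2-3-4-5, expanding outward from the peak — single-peaked.
Faction 6 (peak Drift at position 2): ranking walks positions 2-1-3-4-5, expanding outward from the peak — single-peaked.
Every ranking is single-peaked on this axis.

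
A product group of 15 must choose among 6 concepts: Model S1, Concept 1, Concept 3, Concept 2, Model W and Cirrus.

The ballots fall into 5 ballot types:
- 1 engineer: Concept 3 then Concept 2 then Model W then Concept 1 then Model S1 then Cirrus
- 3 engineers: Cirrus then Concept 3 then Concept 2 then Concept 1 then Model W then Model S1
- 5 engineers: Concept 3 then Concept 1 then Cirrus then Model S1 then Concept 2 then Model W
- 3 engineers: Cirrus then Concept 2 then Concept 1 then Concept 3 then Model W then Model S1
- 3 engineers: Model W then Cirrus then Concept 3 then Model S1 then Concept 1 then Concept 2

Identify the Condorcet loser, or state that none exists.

Pairwise majorities:
Model S1 vs Concept 1: Concept 1 wins 12–3.
Model S1 vs Concept 3: Model S1 is ranked higher on 0 ballots, Concept 3 on 15. Concept 3 wins 15–0.
Model S1 vs Concept 2: 8 to 7, Model S1.
Model S1 vs Model W: Model W wins 10–5.
Model S1 vs Cirrus: Cirrus, 14–1.
Concept 1 vs Concept 3: 3 for Concept 1, 12 for Concept 3 — Concept 3 by 12–3.
Concept 1–Concept 2: Concept 1 8–7.
Concept 1 vs Model W: Concept 1 wins 11–4.
Concept 1 vs Cirrus: Cirrus wins 9–6.
Concept 3–Concept 2: Concept 3 12–3.
Concept 3–Model W: Concept 3 12–3.
Concept 3 vs Cirrus: 1+5 = 6 for Concept 3, 9 for Cirrus — Cirrus by 9–6.
Concept 2 vs Model W: Concept 2 wins 12–3.
Concept 2 vs Cirrus: Cirrus wins 14–1.
Model W vs Cirrus: Cirrus wins 11–4.
Each design has at least one pairwise win (Model S1 beats Concept 2; Concept 1 beats Model S1; Concept 3 beats Model S1; Concept 2 beats Model W; Model W beats Model S1; Cirrus beats Model S1) — no Condorcet loser.

none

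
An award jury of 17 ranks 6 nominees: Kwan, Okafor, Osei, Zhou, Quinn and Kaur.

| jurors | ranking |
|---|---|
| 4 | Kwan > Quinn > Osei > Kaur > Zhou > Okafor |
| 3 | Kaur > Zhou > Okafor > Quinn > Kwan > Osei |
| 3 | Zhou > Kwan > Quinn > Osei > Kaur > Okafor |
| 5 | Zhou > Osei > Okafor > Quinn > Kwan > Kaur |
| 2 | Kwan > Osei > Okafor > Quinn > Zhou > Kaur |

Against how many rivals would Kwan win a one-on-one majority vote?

Kwan against each rival (17 jurors):
Kwan vs Okafor: Kwan is ranked higher on 4+3+2 = 9 ballots, Okafor on 8. Kwan wins 9–8.
Kwan–Osei: Kwan 12–5.
Kwan vs Zhou: Zhou wins 11–6.
Kwan vs Quinn: Kwan preferred on 4+3+2 = 9 ballots; Kwan wins 9–8.
Kwan vs Kaur: 14 to 3, Kwan.
Kwan beats Okafor, Osei, Quinn, Kaur; loses to Zhou — 4 pairwise wins.

4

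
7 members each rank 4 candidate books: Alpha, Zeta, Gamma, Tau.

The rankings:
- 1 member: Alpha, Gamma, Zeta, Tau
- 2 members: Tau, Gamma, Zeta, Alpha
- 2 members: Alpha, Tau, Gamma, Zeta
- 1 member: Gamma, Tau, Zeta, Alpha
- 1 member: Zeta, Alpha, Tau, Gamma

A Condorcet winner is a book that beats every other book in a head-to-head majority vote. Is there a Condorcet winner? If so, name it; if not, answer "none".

none

Head-to-head results (7 members):
Alpha vs Zeta: Zeta, 4–3.
Alpha vs Gamma: Alpha wins 4–3.
Alpha–Tau: Alpha 4–3.
Zeta vs Gamma: Gamma, 6–1.
Zeta vs Tau: Tau, 5–2.
Gamma vs Tau: Tau, 5–2.
No book is unbeaten: Alpha loses to Zeta; Zeta loses to Gamma; Gamma loses to Alpha; Tau loses to Alpha. In particular Alpha > Gamma > Zeta > Alpha is a majority cycle — no Condorcet winner exists.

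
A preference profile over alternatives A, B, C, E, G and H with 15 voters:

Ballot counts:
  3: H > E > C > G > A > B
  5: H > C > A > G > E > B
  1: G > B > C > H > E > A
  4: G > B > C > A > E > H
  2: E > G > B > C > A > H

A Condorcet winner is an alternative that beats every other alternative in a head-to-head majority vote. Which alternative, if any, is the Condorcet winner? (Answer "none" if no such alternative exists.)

Check each pair by majority over 15 ballots:
A–B: A 8–7.
A vs C: C, 15–0.
A vs E: A wins 9–6.
A–G: G 10–5.
A–H: H 9–6.
B vs C: C, 8–7.
B vs E: E, 10–5.
B–G: G 15–0.
B vs H: H wins 8–7.
C vs E: C wins 10–5.
C–G: C 8–7.
C–H: H 8–7.
E–G: G 10–5.
E vs H: H wins 9–6.
G–H: H 8–7.
H defeats every rival head-to-head and is the Condorcet winner.

H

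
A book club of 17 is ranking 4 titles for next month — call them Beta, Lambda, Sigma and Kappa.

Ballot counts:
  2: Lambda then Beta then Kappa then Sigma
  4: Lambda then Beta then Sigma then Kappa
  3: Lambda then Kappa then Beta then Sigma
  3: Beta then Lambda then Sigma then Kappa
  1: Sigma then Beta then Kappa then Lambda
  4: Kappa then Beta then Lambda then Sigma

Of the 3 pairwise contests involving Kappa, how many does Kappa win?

Kappa against each rival (17 members):
Kappa vs Beta: Kappa preferred on 3+4 = 7 ballots; Beta wins 10–7.
Kappa–Lambda: Lambda 12–5.
Kappa vs Sigma: Kappa wins 9–8.
Kappa beats Sigma; loses to Beta, Lambda — 1 pairwise win.

1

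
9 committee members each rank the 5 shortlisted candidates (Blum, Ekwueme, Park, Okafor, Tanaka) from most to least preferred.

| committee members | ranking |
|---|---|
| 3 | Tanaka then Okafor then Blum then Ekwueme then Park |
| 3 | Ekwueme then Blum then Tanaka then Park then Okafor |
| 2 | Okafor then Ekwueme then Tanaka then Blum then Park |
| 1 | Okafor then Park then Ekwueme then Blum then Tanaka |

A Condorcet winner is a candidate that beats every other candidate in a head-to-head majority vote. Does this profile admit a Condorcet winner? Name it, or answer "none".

Pairwise majorities:
Blum vs Ekwueme: Blum is ranked higher on 3 ballots, Ekwueme on 6. Ekwueme wins 6–3.
Blum vs Park: Blum preferred on 3+3+2 = 8 ballots; Blum wins 8–1.
Blum vs Okafor: 3 to 6, Okafor.
Blum vs Tanaka: Blum preferred on 3+1 = 4 ballots; Tanaka wins 5–4.
Ekwueme vs Park: Ekwueme is ranked higher on 3+3+2 = 8 ballots, Park on 1. Ekwueme wins 8–1.
Ekwueme vs Okafor: 3 to 6, Okafor.
Ekwueme vs Tanaka: Ekwueme is ranked higher on 3+2+1 = 6 ballots, Tanaka on 3. Ekwueme wins 6–3.
Park vs Okafor: 3 for Park, 6 for Okafor — Okafor by 6–3.
Park vs Tanaka: 1 for Park, 8 for Tanaka — Tanaka by 8–1.
Okafor vs Tanaka: Okafor is ranked higher on 2+1 = 3 ballots, Tanaka on 6. Tanaka wins 6–3.
Each candidate drops at least one matchup (Blum loses to Ekwueme; Ekwueme loses to Okafor; Park loses to Blum; Okafor loses to Tanaka; Tanaka loses to Ekwueme); the cycle Ekwueme beats Tanaka beats Okafor beats Ekwueme rules out a Condorcet winner.

none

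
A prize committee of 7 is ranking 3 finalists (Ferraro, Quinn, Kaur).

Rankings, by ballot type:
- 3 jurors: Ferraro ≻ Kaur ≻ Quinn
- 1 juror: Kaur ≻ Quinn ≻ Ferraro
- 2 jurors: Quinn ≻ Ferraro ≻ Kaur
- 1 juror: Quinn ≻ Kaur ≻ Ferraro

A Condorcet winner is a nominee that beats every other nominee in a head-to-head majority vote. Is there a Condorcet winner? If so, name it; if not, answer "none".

Head-to-head results (7 jurors):
Ferraro vs Quinn: Quinn, 4–3.
Ferraro–Kaur: Ferraro 5–2.
Quinn vs Kaur: Kaur wins 4–3.
Each nominee drops at least one matchup (Ferraro loses to Quinn; Quinn loses to Kaur; Kaur loses to Ferraro); the cycle Ferraro beats Kaur beats Quinn beats Ferraro rules out a Condorcet winner.

none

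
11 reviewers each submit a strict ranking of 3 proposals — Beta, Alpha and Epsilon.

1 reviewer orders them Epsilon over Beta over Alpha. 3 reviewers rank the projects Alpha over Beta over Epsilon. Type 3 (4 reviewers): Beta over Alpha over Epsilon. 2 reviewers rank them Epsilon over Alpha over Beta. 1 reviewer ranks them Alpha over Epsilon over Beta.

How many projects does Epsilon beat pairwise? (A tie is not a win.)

0

Epsilon against each rival (11 reviewers):
Epsilon vs Beta: Epsilon is ranked higher on 1+2+1 = 4 ballots, Beta on 7. Beta wins 7–4.
Epsilon vs Alpha: 3 to 8, Alpha.
Epsilon beats no one; loses to Beta, Alpha — 0 pairwise wins.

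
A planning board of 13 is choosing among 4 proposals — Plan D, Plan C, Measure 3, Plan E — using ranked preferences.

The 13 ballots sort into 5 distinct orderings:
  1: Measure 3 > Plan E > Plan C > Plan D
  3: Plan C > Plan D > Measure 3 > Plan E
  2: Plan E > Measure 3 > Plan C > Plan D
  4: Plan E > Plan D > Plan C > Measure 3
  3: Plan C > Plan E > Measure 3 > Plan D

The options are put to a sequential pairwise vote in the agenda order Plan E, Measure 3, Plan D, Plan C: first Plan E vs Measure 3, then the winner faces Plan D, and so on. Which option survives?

Plan E

Round 1: Plan E vs Measure 3 — 9–4, Plan E advances.
Round 2: Plan E vs Plan D — 10–3, Plan E advances.
Round 3: Plan E vs Plan C — 7–6, Plan E advances.
The agenda winner is Plan E.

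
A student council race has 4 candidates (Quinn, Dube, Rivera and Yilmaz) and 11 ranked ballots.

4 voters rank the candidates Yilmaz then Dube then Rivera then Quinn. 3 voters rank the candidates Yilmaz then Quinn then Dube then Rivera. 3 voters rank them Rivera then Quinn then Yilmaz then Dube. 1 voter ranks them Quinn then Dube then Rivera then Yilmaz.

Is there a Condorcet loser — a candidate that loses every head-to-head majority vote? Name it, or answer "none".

Pairwise majorities:
Quinn vs Dube: Quinn wins 7–4.
Quinn vs Rivera: Quinn is ranked higher on 3+1 = 4 ballots, Rivera on 7. Rivera wins 7–4.
Quinn vs Yilmaz: Yilmaz, 7–4.
Dube vs Rivera: Dube wins 8–3.
Dube vs Yilmaz: Yilmaz wins 10–1.
Rivera vs Yilmaz: Yilmaz, 7–4.
Every candidate wins at least one matchup (Quinn beats Dube; Dube beats Rivera; Rivera beats Quinn; Yilmaz beats Quinn), so there is no Condorcet loser.

none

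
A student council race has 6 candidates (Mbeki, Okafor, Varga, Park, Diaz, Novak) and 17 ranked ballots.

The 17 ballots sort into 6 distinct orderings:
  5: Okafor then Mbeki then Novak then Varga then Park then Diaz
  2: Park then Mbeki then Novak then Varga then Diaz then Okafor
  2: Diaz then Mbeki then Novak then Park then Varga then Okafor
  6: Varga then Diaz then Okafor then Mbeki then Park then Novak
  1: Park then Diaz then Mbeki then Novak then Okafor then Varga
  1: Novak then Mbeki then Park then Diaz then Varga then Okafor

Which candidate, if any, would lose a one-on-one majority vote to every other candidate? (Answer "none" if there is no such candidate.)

Pairwise majorities:
Mbeki vs Okafor: 6 to 11, Okafor.
Mbeki vs Varga: Mbeki wins 11–6.
Mbeki vs Park: Mbeki, 14–3.
Mbeki vs Diaz: 8 to 9, Diaz.
Mbeki–Novak: Mbeki 16–1.
Okafor–Varga: Varga 11–6.
Okafor vs Park: Okafor wins 11–6.
Okafor vs Diaz: 5 for Okafor, 12 for Diaz — Diaz by 12–5.
Okafor vs Novak: 11 to 6, Okafor.
Varga vs Park: Varga preferred on 5+6 = 11 ballots; Varga wins 11–6.
Varga vs Diaz: Varga wins 13–4.
Varga vs Novak: Varga preferred on 6 ballots; Novak wins 11–6.
Park vs Diaz: Park is ranked higher on 5+2+1+1 = 9 ballots, Diaz on 8. Park wins 9–8.
Park vs Novak: Park preferred on 2+6+1 = 9 ballots; Park wins 9–8.
Diaz vs Novak: Diaz, 9–8.
Each candidate has at least one pairwise win (Mbeki beats Varga; Okafor beats Mbeki; Varga beats Okafor; Park beats Diaz; Diaz beats Mbeki; Novak beats Varga) — no Condorcet loser.

none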